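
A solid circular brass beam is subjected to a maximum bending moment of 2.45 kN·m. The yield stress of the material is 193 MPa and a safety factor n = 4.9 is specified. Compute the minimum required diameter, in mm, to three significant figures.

d = 85.9 mm

σ_allow = 193/4.9 = 39.39 MPa.
For a solid circular section σ = 32M/(πd³), so d³ = 32M/(π σ_allow) = 32×2450000/(π×39.39) = 633600 mm³.
d = 85.89 mm.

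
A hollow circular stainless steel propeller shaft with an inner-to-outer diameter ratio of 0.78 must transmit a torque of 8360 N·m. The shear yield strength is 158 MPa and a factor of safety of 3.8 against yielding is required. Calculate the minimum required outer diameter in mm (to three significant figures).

d_o = 118 mm

τ_allow = 158/3.8 = 41.58 MPa.
For a hollow shaft τ = 16T/[πd_o³(1−k⁴)] with k = 0.78, so 1−k⁴ = 0.6298.
d_o³ = 16T/[π τ_allow (1−k⁴)] = 16×8360000/(π×41.58×0.6298) = 1.626×10^6 mm³.
d_o = 117.6 mm.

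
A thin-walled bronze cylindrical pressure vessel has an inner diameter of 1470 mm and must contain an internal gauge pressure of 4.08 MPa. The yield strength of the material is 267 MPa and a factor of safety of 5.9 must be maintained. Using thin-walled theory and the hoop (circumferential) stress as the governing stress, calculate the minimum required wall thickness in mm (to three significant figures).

σ_allow = 267/5.9 = 45.25 MPa.
Hoop stress σ_h = pD/(2t), so t = pD/(2σ_allow) = 4.08×1470/(2×45.25) = 66.27 mm.

t = 66.3 mm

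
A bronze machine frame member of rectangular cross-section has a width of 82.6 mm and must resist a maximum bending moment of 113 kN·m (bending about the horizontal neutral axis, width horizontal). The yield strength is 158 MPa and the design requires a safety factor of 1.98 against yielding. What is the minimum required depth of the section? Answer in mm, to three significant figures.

σ_allow = 158/1.98 = 79.80 MPa.
For a rectangular section σ = 6M/(bh²), so h² = 6M/(b σ_allow) = 6×1.1300×10^8/(82.6×79.80) = 102900 mm².
h = 320.7 mm.

h = 321 mm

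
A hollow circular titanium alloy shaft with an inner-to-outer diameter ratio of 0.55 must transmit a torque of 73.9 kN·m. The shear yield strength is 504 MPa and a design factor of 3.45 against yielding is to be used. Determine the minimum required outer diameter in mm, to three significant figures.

d_o = 142 mm

τ_allow = 504/3.45 = 146.1 MPa.
For a hollow shaft τ = 16T/[πd_o³(1−k⁴)] with k = 0.55, so 1−k⁴ = 0.9085.
d_o³ = 16T/[π τ_allow (1−k⁴)] = 16×7.3900×10^7/(π×146.1×0.9085) = 2.836×10^6 mm³.
d_o = 141.5 mm.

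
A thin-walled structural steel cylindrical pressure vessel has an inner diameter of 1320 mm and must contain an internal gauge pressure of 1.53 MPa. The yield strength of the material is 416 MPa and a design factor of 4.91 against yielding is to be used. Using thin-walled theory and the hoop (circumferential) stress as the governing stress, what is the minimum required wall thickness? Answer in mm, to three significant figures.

t = 11.9 mm

σ_allow = 416/4.91 = 84.73 MPa.
Hoop stress σ_h = pD/(2t), so t = pD/(2σ_allow) = 1.53×1320/(2×84.73) = 11.92 mm.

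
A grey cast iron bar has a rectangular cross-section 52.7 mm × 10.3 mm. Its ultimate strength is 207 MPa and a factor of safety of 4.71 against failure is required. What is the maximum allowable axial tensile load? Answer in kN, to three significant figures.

σ_allow = 207/4.71 = 43.95 MPa.
A = 52.7×10.3 = 542.8 mm².
F_allow = σ_allow × A = 43.95×542.8 = 23860 N.

F_allow = 23.9 kN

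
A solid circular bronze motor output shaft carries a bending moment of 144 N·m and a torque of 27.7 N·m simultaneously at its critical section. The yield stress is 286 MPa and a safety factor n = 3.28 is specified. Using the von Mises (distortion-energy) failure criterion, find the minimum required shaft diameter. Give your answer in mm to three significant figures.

d = 25.7 mm

σ_allow = σ_y/n = 286/3.28 = 87.20 MPa.
For a solid shaft σ_b = 32M/(πd³) and τ = 16T/(πd³), so the von Mises stress is σ' = (16/πd³)·√(4M²+3T²).
√(4M²+3T²) = √(4×(144000)² + 3×(27700)²) = 292000 N·mm.
d³ = 16×292000/(π×87.20) = 17050 mm³.
d = 25.74 mm.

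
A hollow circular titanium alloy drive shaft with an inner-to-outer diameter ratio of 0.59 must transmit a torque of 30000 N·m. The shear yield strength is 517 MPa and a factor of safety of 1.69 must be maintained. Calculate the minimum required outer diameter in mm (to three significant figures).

d_o = 82.8 mm

τ_allow = 517/1.69 = 305.9 MPa.
For a hollow shaft τ = 16T/[πd_o³(1−k⁴)] with k = 0.59, so 1−k⁴ = 0.8788.
d_o³ = 16T/[π τ_allow (1−k⁴)] = 16×3.0000×10^7/(π×305.9×0.8788) = 568300 mm³.
d_o = 82.83 mm.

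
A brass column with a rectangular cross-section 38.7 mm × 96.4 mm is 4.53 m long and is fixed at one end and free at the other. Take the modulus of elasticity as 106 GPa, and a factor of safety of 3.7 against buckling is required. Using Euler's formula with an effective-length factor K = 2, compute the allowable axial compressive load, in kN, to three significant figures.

Buckling occurs about the weak axis: I_min = h·b³/12 = 96.4×38.7³/12 = 465600 mm⁴ (b = 38.7 mm is the smaller dimension).
Effective length L_e = KL = 2×4.53 m = 9060 mm.
Euler critical load P_cr = π²EI/L_e² = π²×106000×465600/9060² = 5934 N.
P_allow = P_cr/n = 5934/3.7 = 1604 N.

P_allow = 1.60 kN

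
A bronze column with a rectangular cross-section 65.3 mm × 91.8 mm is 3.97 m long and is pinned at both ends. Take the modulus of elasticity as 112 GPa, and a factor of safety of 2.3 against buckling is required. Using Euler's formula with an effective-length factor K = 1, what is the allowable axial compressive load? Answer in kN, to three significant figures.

P_allow = 65.0 kN

Buckling occurs about the weak axis: I_min = h·b³/12 = 91.8×65.3³/12 = 2.130×10^6 mm⁴ (b = 65.3 mm is the smaller dimension).
Effective length L_e = KL = 1×3.97 m = 3970 mm.
Euler critical load P_cr = π²EI/L_e² = π²×112000×2.130×10^6/3970² = 149400 N.
P_allow = P_cr/n = 149400/2.3 = 64950 N.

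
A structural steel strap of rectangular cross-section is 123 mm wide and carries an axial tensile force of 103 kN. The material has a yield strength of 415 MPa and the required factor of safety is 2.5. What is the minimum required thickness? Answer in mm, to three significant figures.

t = 5.04 mm

σ_allow = 415/2.5 = 166.0 MPa.
Required area A = F/σ_allow = 103000/166.0 = 620.5 mm².
t = A/w = 620.5/123 = 5.045 mm.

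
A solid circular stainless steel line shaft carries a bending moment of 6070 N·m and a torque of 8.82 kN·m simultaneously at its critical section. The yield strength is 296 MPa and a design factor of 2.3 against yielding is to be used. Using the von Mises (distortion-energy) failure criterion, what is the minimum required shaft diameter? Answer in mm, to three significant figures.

d = 91.7 mm

σ_allow = σ_y/n = 296/2.3 = 128.7 MPa.
For a solid shaft σ_b = 32M/(πd³) and τ = 16T/(πd³), so the von Mises stress is σ' = (16/πd³)·√(4M²+3T²).
√(4M²+3T²) = √(4×(6.070×10^6)² + 3×(8.820×10^6)²) = 1.951×10^7 N·mm.
d³ = 16×1.951×10^7/(π×128.7) = 772200 mm³.
d = 91.74 mm.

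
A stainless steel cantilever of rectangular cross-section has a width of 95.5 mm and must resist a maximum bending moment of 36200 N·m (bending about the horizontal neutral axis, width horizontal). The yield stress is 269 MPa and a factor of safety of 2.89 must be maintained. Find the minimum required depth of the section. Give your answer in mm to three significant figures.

σ_allow = 269/2.89 = 93.08 MPa.
For a rectangular section σ = 6M/(bh²), so h² = 6M/(b σ_allow) = 6×3.6200×10^7/(95.5×93.08) = 24430 mm².
h = 156.3 mm.

h = 156 mm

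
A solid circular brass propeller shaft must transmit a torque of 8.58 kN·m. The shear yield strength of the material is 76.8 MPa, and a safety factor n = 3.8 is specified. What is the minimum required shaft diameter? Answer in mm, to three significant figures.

d = 129 mm

Allowable shear stress τ_allow = 76.8/3.8 = 20.21 MPa.
For a solid shaft τ = 16T/(πd³), so d³ = 16T/(π τ_allow) = 16×8580000/(π×20.21) = 2.162×10^6 mm³.
d = (2.162×10^6)^(1/3) = 129.3 mm.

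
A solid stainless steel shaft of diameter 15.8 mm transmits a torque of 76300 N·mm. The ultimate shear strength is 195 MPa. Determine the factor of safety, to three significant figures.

n = 1.98

τ = 16T/(πd³) = 16×76300/(π×15.8³) = 98.52 MPa.
n = τ_limit/τ = 195/98.52 = 1.979.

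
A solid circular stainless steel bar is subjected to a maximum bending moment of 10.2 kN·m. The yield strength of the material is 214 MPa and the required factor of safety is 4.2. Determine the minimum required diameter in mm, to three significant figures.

d = 127 mm

σ_allow = 214/4.2 = 50.95 MPa.
For a solid circular section σ = 32M/(πd³), so d³ = 32M/(π σ_allow) = 32×1.0200×10^7/(π×50.95) = 2.039×10^6 mm³.
d = 126.8 mm.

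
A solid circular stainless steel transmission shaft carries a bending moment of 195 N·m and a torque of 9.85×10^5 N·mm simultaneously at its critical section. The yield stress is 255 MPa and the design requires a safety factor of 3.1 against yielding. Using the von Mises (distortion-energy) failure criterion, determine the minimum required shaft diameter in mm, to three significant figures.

σ_allow = σ_y/n = 255/3.1 = 82.26 MPa.
For a solid shaft σ_b = 32M/(πd³) and τ = 16T/(πd³), so the von Mises stress is σ' = (16/πd³)·√(4M²+3T²).
√(4M²+3T²) = √(4×(195000)² + 3×(985000)²) = 1.750×10^6 N·mm.
d³ = 16×1.750×10^6/(π×82.26) = 108400 mm³.
d = 47.67 mm.

d = 47.7 mm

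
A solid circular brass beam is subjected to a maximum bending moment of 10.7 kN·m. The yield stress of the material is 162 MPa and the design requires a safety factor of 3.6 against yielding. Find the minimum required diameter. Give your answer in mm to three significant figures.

σ_allow = 162/3.6 = 45.00 MPa.
For a solid circular section σ = 32M/(πd³), so d³ = 32M/(π σ_allow) = 32×1.0700×10^7/(π×45.00) = 2.422×10^6 mm³.
d = 134.3 mm.

d = 134 mm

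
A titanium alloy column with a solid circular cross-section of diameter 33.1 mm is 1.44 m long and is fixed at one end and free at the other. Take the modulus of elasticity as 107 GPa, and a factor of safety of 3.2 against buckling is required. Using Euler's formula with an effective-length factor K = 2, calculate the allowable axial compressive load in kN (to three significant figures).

I = πd⁴/64 = π×33.1⁴/64 = 58920 mm⁴.
Effective length L_e = KL = 2×1.44 m = 2880 mm.
Euler critical load P_cr = π²EI/L_e² = π²×107000×58920/2880² = 7502 N.
P_allow = P_cr/n = 7502/3.2 = 2344 N.

P_allow = 2.34 kN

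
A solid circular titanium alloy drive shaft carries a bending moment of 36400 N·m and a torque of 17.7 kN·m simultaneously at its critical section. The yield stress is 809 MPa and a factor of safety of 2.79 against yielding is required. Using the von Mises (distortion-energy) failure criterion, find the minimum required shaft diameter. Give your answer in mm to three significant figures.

σ_allow = σ_y/n = 809/2.79 = 290.0 MPa.
For a solid shaft σ_b = 32M/(πd³) and τ = 16T/(πd³), so the von Mises stress is σ' = (16/πd³)·√(4M²+3T²).
√(4M²+3T²) = √(4×(3.640×10^7)² + 3×(1.770×10^7)²) = 7.899×10^7 N·mm.
d³ = 16×7.899×10^7/(π×290.0) = 1.387×10^6 mm³.
d = 111.5 mm.

d = 112 mm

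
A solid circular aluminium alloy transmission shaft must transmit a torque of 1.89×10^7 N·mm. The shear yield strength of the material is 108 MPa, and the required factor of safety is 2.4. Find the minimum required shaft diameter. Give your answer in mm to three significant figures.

Allowable shear stress τ_allow = 108/2.4 = 45.00 MPa.
For a solid shaft τ = 16T/(πd³), so d³ = 16T/(π τ_allow) = 16×1.8900×10^7/(π×45.00) = 2.139×10^6 mm³.
d = (2.139×10^6)^(1/3) = 128.8 mm.

d = 129 mm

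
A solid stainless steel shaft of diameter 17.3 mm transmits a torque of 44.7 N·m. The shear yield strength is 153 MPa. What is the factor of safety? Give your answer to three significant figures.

τ = 16T/(πd³) = 16×44700/(π×17.3³) = 43.97 MPa.
n = τ_limit/τ = 153/43.97 = 3.480.

n = 3.48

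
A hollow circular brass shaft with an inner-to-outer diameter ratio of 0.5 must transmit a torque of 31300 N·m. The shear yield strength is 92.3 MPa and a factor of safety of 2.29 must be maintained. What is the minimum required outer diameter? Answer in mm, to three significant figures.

d_o = 162 mm

τ_allow = 92.3/2.29 = 40.31 MPa.
For a hollow shaft τ = 16T/[πd_o³(1−k⁴)] with k = 0.5, so 1−k⁴ = 0.9375.
d_o³ = 16T/[π τ_allow (1−k⁴)] = 16×3.1300×10^7/(π×40.31×0.9375) = 4.219×10^6 mm³.
d_o = 161.6 mm.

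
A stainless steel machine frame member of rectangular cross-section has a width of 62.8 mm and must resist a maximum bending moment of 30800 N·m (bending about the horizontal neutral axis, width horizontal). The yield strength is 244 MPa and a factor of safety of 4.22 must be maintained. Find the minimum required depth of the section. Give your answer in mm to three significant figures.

σ_allow = 244/4.22 = 57.82 MPa.
For a rectangular section σ = 6M/(bh²), so h² = 6M/(b σ_allow) = 6×3.0800×10^7/(62.8×57.82) = 50890 mm².
h = 225.6 mm.

h = 226 mm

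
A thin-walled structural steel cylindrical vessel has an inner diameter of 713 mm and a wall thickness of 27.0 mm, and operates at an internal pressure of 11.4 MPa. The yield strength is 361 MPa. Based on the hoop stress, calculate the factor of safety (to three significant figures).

σ_h = pD/(2t) = 11.4×713/(2×27.0) = 150.5 MPa.
n = 361/150.5 = 2.398.

n = 2.40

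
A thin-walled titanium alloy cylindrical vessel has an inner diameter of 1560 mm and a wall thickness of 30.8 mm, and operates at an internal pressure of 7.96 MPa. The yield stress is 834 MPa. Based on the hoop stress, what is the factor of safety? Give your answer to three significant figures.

n = 4.14

σ_h = pD/(2t) = 7.96×1560/(2×30.8) = 201.6 MPa.
n = 834/201.6 = 4.137.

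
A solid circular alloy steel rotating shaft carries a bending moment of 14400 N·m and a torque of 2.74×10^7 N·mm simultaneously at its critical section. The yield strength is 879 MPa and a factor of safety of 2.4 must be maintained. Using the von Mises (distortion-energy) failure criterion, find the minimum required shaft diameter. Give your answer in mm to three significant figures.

d = 91.7 mm

σ_allow = σ_y/n = 879/2.4 = 366.2 MPa.
For a solid shaft σ_b = 32M/(πd³) and τ = 16T/(πd³), so the von Mises stress is σ' = (16/πd³)·√(4M²+3T²).
√(4M²+3T²) = √(4×(1.440×10^7)² + 3×(2.740×10^7)²) = 5.551×10^7 N·mm.
d³ = 16×5.551×10^7/(π×366.2) = 771900 mm³.
d = 91.73 mm.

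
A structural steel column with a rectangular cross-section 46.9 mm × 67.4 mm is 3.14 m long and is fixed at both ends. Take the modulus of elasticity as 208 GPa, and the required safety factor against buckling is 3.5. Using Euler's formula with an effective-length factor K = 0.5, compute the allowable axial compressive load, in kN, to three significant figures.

P_allow = 138 kN

Buckling occurs about the weak axis: I_min = h·b³/12 = 67.4×46.9³/12 = 579400 mm⁴ (b = 46.9 mm is the smaller dimension).
Effective length L_e = KL = 0.5×3.14 m = 1570 mm.
Euler critical load P_cr = π²EI/L_e² = π²×208000×579400/1570² = 482600 N.
P_allow = P_cr/n = 482600/3.5 = 137900 N.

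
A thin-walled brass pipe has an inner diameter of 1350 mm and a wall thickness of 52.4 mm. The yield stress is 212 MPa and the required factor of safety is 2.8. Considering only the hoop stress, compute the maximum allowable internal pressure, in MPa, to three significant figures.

p_allow = 5.88 MPa

σ_allow = 212/2.8 = 75.71 MPa.
σ_h = pD/(2t) → p_allow = 2σ_allow t/D = 2×75.71×52.4/1350 = 5.878 MPa.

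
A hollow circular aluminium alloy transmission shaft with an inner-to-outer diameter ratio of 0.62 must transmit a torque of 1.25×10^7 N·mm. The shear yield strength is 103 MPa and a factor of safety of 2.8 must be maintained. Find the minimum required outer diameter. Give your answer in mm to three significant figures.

τ_allow = 103/2.8 = 36.79 MPa.
For a hollow shaft τ = 16T/[πd_o³(1−k⁴)] with k = 0.62, so 1−k⁴ = 0.8522.
d_o³ = 16T/[π τ_allow (1−k⁴)] = 16×1.2500×10^7/(π×36.79×0.8522) = 2.031×10^6 mm³.
d_o = 126.6 mm.

d_o = 127 mm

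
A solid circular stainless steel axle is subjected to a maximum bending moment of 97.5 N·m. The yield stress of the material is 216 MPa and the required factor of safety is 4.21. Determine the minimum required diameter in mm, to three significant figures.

d = 26.9 mm

σ_allow = 216/4.21 = 51.31 MPa.
For a solid circular section σ = 32M/(πd³), so d³ = 32M/(π σ_allow) = 32×97500/(π×51.31) = 19360 mm³.
d = 26.85 mm.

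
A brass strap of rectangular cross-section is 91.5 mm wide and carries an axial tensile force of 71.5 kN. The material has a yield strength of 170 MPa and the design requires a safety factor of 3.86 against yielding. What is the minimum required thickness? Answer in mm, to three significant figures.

σ_allow = 170/3.86 = 44.04 MPa.
Required area A = F/σ_allow = 71500/44.04 = 1623 mm².
t = A/w = 1623/91.5 = 17.74 mm.

t = 17.7 mm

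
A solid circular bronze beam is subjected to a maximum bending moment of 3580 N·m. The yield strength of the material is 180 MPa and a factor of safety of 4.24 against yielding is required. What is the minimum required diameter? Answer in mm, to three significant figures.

d = 95.1 mm

σ_allow = 180/4.24 = 42.45 MPa.
For a solid circular section σ = 32M/(πd³), so d³ = 32M/(π σ_allow) = 32×3580000/(π×42.45) = 859000 mm³.
d = 95.06 mm.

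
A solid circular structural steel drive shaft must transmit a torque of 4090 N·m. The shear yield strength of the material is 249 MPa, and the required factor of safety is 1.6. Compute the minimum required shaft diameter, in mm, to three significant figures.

Allowable shear stress τ_allow = 249/1.6 = 155.6 MPa.
For a solid shaft τ = 16T/(πd³), so d³ = 16T/(π τ_allow) = 16×4090000/(π×155.6) = 133800 mm³.
d = (133800)^(1/3) = 51.15 mm.

d = 51.2 mm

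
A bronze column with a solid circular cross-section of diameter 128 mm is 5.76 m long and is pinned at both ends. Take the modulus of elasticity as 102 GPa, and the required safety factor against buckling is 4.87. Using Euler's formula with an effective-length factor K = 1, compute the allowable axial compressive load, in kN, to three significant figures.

I = πd⁴/64 = π×128⁴/64 = 1.318×10^7 mm⁴.
Effective length L_e = KL = 1×5.76 m = 5760 mm.
Euler critical load P_cr = π²EI/L_e² = π²×102000×1.318×10^7/5760² = 399800 N.
P_allow = P_cr/n = 399800/4.87 = 82100 N.

P_allow = 82.1 kN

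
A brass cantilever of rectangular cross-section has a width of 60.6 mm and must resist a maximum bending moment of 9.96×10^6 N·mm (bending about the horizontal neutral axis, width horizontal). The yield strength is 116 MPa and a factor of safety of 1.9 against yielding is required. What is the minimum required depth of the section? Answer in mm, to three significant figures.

σ_allow = 116/1.9 = 61.05 MPa.
For a rectangular section σ = 6M/(bh²), so h² = 6M/(b σ_allow) = 6×9960000/(60.6×61.05) = 16150 mm².
h = 127.1 mm.

h = 127 mm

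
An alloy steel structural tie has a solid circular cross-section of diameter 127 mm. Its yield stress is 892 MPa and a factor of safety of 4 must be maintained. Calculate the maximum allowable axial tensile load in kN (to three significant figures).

σ_allow = 892/4 = 223.0 MPa.
A = πd²/4 = π×127²/4 = 12670 mm².
F_allow = σ_allow × A = 223.0×12670 = 2.825×10^6 N.

F_allow = 2820 kN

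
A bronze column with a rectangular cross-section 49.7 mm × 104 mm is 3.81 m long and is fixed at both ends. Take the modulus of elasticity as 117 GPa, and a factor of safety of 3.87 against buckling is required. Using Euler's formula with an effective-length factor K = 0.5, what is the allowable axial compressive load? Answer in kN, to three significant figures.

Buckling occurs about the weak axis: I_min = h·b³/12 = 104×49.7³/12 = 1.064×10^6 mm⁴ (b = 49.7 mm is the smaller dimension).
Effective length L_e = KL = 0.5×3.81 m = 1905 mm.
Euler critical load P_cr = π²EI/L_e² = π²×117000×1.064×10^6/1905² = 338500 N.
P_allow = P_cr/n = 338500/3.87 = 87480 N.

P_allow = 87.5 kN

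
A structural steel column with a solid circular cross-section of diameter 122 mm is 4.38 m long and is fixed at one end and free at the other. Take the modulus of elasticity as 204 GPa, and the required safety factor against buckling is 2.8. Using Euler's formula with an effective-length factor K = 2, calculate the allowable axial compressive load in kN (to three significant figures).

I = πd⁴/64 = π×122⁴/64 = 1.087×10^7 mm⁴.
Effective length L_e = KL = 2×4.38 m = 8760 mm.
Euler critical load P_cr = π²EI/L_e² = π²×204000×1.087×10^7/8760² = 285300 N.
P_allow = P_cr/n = 285300/2.8 = 101900 N.

P_allow = 102 kN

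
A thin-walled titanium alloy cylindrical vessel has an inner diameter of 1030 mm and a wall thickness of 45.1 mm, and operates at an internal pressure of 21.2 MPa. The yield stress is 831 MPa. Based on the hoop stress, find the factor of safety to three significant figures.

n = 3.43

σ_h = pD/(2t) = 21.2×1030/(2×45.1) = 242.1 MPa.
n = 831/242.1 = 3.433.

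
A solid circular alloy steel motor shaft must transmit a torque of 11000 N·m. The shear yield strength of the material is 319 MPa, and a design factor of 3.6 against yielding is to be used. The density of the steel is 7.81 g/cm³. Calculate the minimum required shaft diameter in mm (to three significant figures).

Allowable shear stress τ_allow = 319/3.6 = 88.61 MPa.
For a solid shaft τ = 16T/(πd³), so d³ = 16T/(π τ_allow) = 16×1.1000×10^7/(π×88.61) = 632200 mm³.
d = (632200)^(1/3) = 85.83 mm.

d = 85.8 mm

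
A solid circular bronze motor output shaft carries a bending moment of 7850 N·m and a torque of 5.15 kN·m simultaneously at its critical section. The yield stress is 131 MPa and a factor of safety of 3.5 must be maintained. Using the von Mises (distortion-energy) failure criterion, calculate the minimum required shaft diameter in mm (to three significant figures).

σ_allow = σ_y/n = 131/3.5 = 37.43 MPa.
For a solid shaft σ_b = 32M/(πd³) and τ = 16T/(πd³), so the von Mises stress is σ' = (16/πd³)·√(4M²+3T²).
√(4M²+3T²) = √(4×(7.850×10^6)² + 3×(5.150×10^6)²) = 1.806×10^7 N·mm.
d³ = 16×1.806×10^7/(π×37.43) = 2.457×10^6 mm³.
d = 134.9 mm.

d = 135 mm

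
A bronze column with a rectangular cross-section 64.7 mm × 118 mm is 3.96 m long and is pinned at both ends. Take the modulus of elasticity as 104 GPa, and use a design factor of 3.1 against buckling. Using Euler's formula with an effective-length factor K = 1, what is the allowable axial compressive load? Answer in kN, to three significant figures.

P_allow = 56.2 kN

Buckling occurs about the weak axis: I_min = h·b³/12 = 118×64.7³/12 = 2.663×10^6 mm⁴ (b = 64.7 mm is the smaller dimension).
Effective length L_e = KL = 1×3.96 m = 3960 mm.
Euler critical load P_cr = π²EI/L_e² = π²×104000×2.663×10^6/3960² = 174300 N.
P_allow = P_cr/n = 174300/3.1 = 56230 N.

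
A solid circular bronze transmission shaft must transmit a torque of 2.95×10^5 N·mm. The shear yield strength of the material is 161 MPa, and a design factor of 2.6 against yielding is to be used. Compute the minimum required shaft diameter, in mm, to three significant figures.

d = 28.9 mm

Allowable shear stress τ_allow = 161/2.6 = 61.92 MPa.
For a solid shaft τ = 16T/(πd³), so d³ = 16T/(π τ_allow) = 16×295000/(π×61.92) = 24260 mm³.
d = (24260)^(1/3) = 28.95 mm.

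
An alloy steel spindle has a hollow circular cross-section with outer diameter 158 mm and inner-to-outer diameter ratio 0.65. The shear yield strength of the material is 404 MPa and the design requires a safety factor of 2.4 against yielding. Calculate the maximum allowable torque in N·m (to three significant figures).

τ_allow = 404/2.4 = 168.3 MPa.
For a hollow shaft T_allow = τ_allow·πd_o³(1−k⁴)/16 with 1−k⁴ = 0.8215, so πd_o³(1−k⁴)/16 = 636200 mm³.
T_allow = 168.3×636200 = 1.071×10^8 N·mm = 107100 N·m.

T_allow = 1.07×10^5 N·m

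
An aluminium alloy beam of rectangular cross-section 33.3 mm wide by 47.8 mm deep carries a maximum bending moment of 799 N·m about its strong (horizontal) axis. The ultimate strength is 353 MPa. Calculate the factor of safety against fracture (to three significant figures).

n = 5.60

Section modulus S = bh²/6 = 33.3×47.8²/6 = 12680 mm³.
σ = M/S = 799000/12680 = 63.01 MPa.
n = 353/63.01 = 5.602.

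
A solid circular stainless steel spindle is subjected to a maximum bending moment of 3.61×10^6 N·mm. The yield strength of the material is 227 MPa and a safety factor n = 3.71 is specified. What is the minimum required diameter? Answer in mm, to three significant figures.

d = 84.4 mm

σ_allow = 227/3.71 = 61.19 MPa.
For a solid circular section σ = 32M/(πd³), so d³ = 32M/(π σ_allow) = 32×3610000/(π×61.19) = 601000 mm³.
d = 84.39 mm.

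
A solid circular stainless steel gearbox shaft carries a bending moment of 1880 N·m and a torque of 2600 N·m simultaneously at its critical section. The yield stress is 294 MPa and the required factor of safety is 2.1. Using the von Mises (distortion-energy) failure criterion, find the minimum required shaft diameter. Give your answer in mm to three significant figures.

σ_allow = σ_y/n = 294/2.1 = 140.0 MPa.
For a solid shaft σ_b = 32M/(πd³) and τ = 16T/(πd³), so the von Mises stress is σ' = (16/πd³)·√(4M²+3T²).
√(4M²+3T²) = √(4×(1.880×10^6)² + 3×(2.600×10^6)²) = 5.867×10^6 N·mm.
d³ = 16×5.867×10^6/(π×140.0) = 213400 mm³.
d = 59.76 mm.

d = 59.8 mm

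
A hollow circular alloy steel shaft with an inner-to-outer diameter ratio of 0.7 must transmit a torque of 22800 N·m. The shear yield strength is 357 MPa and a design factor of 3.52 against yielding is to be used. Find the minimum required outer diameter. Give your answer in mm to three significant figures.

τ_allow = 357/3.52 = 101.4 MPa.
For a hollow shaft τ = 16T/[πd_o³(1−k⁴)] with k = 0.7, so 1−k⁴ = 0.7599.
d_o³ = 16T/[π τ_allow (1−k⁴)] = 16×2.2800×10^7/(π×101.4×0.7599) = 1.507×10^6 mm³.
d_o = 114.6 mm.

d_o = 115 mm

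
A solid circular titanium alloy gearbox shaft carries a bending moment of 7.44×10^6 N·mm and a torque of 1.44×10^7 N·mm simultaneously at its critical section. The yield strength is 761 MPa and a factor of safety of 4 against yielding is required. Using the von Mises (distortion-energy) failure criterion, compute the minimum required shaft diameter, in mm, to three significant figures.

d = 92.0 mm

σ_allow = σ_y/n = 761/4 = 190.2 MPa.
For a solid shaft σ_b = 32M/(πd³) and τ = 16T/(πd³), so the von Mises stress is σ' = (16/πd³)·√(4M²+3T²).
√(4M²+3T²) = √(4×(7.440×10^6)² + 3×(1.440×10^7)²) = 2.904×10^7 N·mm.
d³ = 16×2.904×10^7/(π×190.2) = 777500 mm³.
d = 91.95 mm.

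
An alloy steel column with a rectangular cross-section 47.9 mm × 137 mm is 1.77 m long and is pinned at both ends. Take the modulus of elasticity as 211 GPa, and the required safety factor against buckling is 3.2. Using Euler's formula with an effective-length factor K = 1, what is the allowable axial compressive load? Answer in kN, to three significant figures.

P_allow = 261 kN

Buckling occurs about the weak axis: I_min = h·b³/12 = 137×47.9³/12 = 1.255×10^6 mm⁴ (b = 47.9 mm is the smaller dimension).
Effective length L_e = KL = 1×1.77 m = 1770 mm.
Euler critical load P_cr = π²EI/L_e² = π²×211000×1.255×10^6/1770² = 834000 N.
P_allow = P_cr/n = 834000/3.2 = 260600 N.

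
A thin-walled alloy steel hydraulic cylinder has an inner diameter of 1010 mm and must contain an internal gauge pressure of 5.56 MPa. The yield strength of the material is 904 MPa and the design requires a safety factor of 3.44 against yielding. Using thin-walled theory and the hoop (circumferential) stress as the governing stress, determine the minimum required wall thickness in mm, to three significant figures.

σ_allow = 904/3.44 = 262.8 MPa.
Hoop stress σ_h = pD/(2t), so t = pD/(2σ_allow) = 5.56×1010/(2×262.8) = 10.68 mm.

t = 10.7 mm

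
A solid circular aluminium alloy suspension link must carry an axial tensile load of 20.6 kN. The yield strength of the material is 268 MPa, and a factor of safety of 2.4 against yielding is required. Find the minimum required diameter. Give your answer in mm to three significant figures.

Allowable stress σ_allow = 268/2.4 = 111.7 MPa.
Required area A = F/σ_allow = 20600/111.7 = 184.5 mm².
A = πd²/4 → d = √(4A/π) = 15.33 mm.

d = 15.3 mm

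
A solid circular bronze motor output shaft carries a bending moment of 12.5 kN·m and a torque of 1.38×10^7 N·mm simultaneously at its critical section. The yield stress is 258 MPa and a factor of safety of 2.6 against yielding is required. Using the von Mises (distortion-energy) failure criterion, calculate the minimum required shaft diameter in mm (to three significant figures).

d = 121 mm

σ_allow = σ_y/n = 258/2.6 = 99.23 MPa.
For a solid shaft σ_b = 32M/(πd³) and τ = 16T/(πd³), so the von Mises stress is σ' = (16/πd³)·√(4M²+3T²).
√(4M²+3T²) = √(4×(1.250×10^7)² + 3×(1.380×10^7)²) = 3.459×10^7 N·mm.
d³ = 16×3.459×10^7/(π×99.23) = 1.775×10^6 mm³.
d = 121.1 mm.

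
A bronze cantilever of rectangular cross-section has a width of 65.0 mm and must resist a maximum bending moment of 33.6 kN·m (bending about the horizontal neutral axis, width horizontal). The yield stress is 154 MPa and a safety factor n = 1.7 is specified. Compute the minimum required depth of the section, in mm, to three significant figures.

σ_allow = 154/1.7 = 90.59 MPa.
For a rectangular section σ = 6M/(bh²), so h² = 6M/(b σ_allow) = 6×3.3600×10^7/(65.0×90.59) = 34240 mm².
h = 185.0 mm.

h = 185 mm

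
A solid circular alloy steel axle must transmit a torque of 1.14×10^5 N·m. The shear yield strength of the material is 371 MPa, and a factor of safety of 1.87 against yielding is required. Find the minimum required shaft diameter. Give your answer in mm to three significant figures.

d = 143 mm

Allowable shear stress τ_allow = 371/1.87 = 198.4 MPa.
For a solid shaft τ = 16T/(πd³), so d³ = 16T/(π τ_allow) = 16×1.1400×10^8/(π×198.4) = 2.926×10^6 mm³.
d = (2.926×10^6)^(1/3) = 143.0 mm.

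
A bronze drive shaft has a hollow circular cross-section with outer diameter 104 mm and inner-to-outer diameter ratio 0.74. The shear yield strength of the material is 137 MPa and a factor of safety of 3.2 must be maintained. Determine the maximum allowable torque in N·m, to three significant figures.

τ_allow = 137/3.2 = 42.81 MPa.
For a hollow shaft T_allow = τ_allow·πd_o³(1−k⁴)/16 with 1−k⁴ = 0.7001, so πd_o³(1−k⁴)/16 = 154600 mm³.
T_allow = 42.81×154600 = 6.620×10^6 N·mm = 6620 N·m.

T_allow = 6620 N·m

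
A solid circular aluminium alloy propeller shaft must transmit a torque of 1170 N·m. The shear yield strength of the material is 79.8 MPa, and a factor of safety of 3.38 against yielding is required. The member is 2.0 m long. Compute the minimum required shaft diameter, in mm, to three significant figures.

Allowable shear stress τ_allow = 79.8/3.38 = 23.61 MPa.
For a solid shaft τ = 16T/(πd³), so d³ = 16T/(π τ_allow) = 16×1170000/(π×23.61) = 252400 mm³.
d = (252400)^(1/3) = 63.20 mm.

d = 63.2 mm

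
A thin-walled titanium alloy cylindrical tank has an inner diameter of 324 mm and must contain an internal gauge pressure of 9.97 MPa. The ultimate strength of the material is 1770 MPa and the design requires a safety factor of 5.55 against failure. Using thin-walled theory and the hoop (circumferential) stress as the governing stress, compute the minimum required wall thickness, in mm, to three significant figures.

σ_allow = 1770/5.55 = 318.9 MPa.
Hoop stress σ_h = pD/(2t), so t = pD/(2σ_allow) = 9.97×324/(2×318.9) = 5.064 mm.

t = 5.06 mm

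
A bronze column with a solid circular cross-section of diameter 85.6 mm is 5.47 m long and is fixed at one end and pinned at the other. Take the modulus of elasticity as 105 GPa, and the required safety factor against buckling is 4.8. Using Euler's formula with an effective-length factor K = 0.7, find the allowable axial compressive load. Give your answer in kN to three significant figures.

I = πd⁴/64 = π×85.6⁴/64 = 2.636×10^6 mm⁴.
Effective length L_e = KL = 0.7×5.47 m = 3829 mm.
Euler critical load P_cr = π²EI/L_e² = π²×105000×2.636×10^6/3829² = 186300 N.
P_allow = P_cr/n = 186300/4.8 = 38810 N.

P_allow = 38.8 kN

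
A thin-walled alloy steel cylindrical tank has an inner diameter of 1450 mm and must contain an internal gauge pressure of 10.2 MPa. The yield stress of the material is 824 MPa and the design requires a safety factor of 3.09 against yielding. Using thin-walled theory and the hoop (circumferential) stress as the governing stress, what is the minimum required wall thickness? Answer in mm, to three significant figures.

t = 27.7 mm

σ_allow = 824/3.09 = 266.7 MPa.
Hoop stress σ_h = pD/(2t), so t = pD/(2σ_allow) = 10.2×1450/(2×266.7) = 27.73 mm.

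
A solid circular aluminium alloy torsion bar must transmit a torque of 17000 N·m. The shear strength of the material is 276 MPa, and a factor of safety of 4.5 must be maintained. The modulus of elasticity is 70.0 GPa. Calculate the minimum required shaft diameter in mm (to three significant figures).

Allowable shear stress τ_allow = 276/4.5 = 61.33 MPa.
For a solid shaft τ = 16T/(πd³), so d³ = 16T/(π τ_allow) = 16×1.7000×10^7/(π×61.33) = 1.412×10^6 mm³.
d = (1.412×10^6)^(1/3) = 112.2 mm.

d = 112 mm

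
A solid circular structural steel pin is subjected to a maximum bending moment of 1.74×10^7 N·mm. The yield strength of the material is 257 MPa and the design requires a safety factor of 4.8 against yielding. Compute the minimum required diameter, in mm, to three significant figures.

σ_allow = 257/4.8 = 53.54 MPa.
For a solid circular section σ = 32M/(πd³), so d³ = 32M/(π σ_allow) = 32×1.7400×10^7/(π×53.54) = 3.310×10^6 mm³.
d = 149.0 mm.

d = 149 mm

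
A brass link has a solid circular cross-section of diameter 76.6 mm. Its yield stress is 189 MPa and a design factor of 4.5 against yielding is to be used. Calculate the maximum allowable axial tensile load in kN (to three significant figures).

F_allow = 194 kN

σ_allow = 189/4.5 = 42.00 MPa.
A = πd²/4 = π×76.6²/4 = 4608 mm².
F_allow = σ_allow × A = 42.00×4608 = 193600 N.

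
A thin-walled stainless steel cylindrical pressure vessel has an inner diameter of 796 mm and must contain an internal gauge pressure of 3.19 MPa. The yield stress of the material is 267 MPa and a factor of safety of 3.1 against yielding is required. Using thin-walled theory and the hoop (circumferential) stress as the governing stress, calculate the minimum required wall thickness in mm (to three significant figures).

t = 14.7 mm

σ_allow = 267/3.1 = 86.13 MPa.
Hoop stress σ_h = pD/(2t), so t = pD/(2σ_allow) = 3.19×796/(2×86.13) = 14.74 mm.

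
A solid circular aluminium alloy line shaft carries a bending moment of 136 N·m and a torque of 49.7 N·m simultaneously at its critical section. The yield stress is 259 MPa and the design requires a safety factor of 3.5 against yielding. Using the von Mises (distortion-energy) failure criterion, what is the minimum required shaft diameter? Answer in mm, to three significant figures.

d = 27.0 mm

σ_allow = σ_y/n = 259/3.5 = 74.00 MPa.
For a solid shaft σ_b = 32M/(πd³) and τ = 16T/(πd³), so the von Mises stress is σ' = (16/πd³)·√(4M²+3T²).
√(4M²+3T²) = √(4×(136000)² + 3×(49700)²) = 285300 N·mm.
d³ = 16×285300/(π×74.00) = 19640 mm³.
d = 26.98 mm.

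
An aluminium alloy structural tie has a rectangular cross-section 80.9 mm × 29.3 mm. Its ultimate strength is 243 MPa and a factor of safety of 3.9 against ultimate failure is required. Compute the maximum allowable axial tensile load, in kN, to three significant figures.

σ_allow = 243/3.9 = 62.31 MPa.
A = 80.9×29.3 = 2370 mm².
F_allow = σ_allow × A = 62.31×2370 = 147700 N.

F_allow = 148 kN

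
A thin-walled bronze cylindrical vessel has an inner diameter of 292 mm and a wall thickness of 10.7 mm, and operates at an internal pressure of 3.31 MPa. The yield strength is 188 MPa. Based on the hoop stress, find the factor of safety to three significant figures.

σ_h = pD/(2t) = 3.31×292/(2×10.7) = 45.16 MPa.
n = 188/45.16 = 4.163.

n = 4.16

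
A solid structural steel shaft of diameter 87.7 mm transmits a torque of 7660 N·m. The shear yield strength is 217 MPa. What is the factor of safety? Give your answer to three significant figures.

n = 3.75

τ = 16T/(πd³) = 16×7660000/(π×87.7³) = 57.84 MPa.
n = τ_limit/τ = 217/57.84 = 3.752.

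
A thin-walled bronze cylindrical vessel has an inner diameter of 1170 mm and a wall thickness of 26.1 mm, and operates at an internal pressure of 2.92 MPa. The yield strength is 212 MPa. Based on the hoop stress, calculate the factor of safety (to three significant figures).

n = 3.24

σ_h = pD/(2t) = 2.92×1170/(2×26.1) = 65.45 MPa.
n = 212/65.45 = 3.239.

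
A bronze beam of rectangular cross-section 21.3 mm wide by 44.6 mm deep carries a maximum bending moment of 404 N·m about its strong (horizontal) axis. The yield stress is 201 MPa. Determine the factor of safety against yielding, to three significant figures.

Section modulus S = bh²/6 = 21.3×44.6²/6 = 7062 mm³.
σ = M/S = 404000/7062 = 57.21 MPa.
n = 201/57.21 = 3.513.

n = 3.51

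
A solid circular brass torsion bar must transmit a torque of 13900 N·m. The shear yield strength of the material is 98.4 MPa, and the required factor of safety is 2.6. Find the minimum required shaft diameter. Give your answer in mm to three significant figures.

Allowable shear stress τ_allow = 98.4/2.6 = 37.85 MPa.
For a solid shaft τ = 16T/(πd³), so d³ = 16T/(π τ_allow) = 16×1.3900×10^7/(π×37.85) = 1.871×10^6 mm³.
d = (1.871×10^6)^(1/3) = 123.2 mm.

d = 123 mm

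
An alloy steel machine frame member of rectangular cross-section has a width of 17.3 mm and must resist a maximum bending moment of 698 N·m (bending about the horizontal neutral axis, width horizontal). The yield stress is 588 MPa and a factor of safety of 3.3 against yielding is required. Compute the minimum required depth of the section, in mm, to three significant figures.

σ_allow = 588/3.3 = 178.2 MPa.
For a rectangular section σ = 6M/(bh²), so h² = 6M/(b σ_allow) = 6×698000/(17.3×178.2) = 1359 mm².
h = 36.86 mm.

h = 36.9 mm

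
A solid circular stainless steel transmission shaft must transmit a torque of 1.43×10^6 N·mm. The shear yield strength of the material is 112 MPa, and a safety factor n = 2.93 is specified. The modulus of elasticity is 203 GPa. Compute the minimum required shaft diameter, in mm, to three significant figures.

Allowable shear stress τ_allow = 112/2.93 = 38.23 MPa.
For a solid shaft τ = 16T/(πd³), so d³ = 16T/(π τ_allow) = 16×1430000/(π×38.23) = 190500 mm³.
d = (190500)^(1/3) = 57.54 mm.

d = 57.5 mm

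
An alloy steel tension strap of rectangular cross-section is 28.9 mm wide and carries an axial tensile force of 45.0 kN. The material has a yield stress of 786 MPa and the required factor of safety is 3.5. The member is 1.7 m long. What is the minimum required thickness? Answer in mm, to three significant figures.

t = 6.93 mm

σ_allow = 786/3.5 = 224.6 MPa.
Required area A = F/σ_allow = 45000/224.6 = 200.4 mm².
t = A/w = 200.4/28.9 = 6.934 mm.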